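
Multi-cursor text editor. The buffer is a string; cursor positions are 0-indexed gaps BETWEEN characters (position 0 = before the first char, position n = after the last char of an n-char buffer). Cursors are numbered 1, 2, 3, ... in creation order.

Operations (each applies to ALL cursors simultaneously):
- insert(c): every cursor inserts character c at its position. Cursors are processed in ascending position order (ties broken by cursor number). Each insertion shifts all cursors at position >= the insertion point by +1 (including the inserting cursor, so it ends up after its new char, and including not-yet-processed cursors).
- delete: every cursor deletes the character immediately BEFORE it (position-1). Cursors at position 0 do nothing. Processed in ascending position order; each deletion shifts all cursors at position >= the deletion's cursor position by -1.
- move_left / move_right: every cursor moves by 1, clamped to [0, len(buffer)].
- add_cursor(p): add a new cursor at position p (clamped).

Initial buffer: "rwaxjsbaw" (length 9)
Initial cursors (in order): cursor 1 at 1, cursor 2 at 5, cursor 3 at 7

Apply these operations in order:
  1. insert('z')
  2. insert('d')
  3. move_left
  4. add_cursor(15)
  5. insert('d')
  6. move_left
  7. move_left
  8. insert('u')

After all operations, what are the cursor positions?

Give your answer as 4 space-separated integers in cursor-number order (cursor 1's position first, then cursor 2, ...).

Answer: 2 10 16 21

Derivation:
After op 1 (insert('z')): buffer="rzwaxjzsbzaw" (len 12), cursors c1@2 c2@7 c3@10, authorship .1....2..3..
After op 2 (insert('d')): buffer="rzdwaxjzdsbzdaw" (len 15), cursors c1@3 c2@9 c3@13, authorship .11....22..33..
After op 3 (move_left): buffer="rzdwaxjzdsbzdaw" (len 15), cursors c1@2 c2@8 c3@12, authorship .11....22..33..
After op 4 (add_cursor(15)): buffer="rzdwaxjzdsbzdaw" (len 15), cursors c1@2 c2@8 c3@12 c4@15, authorship .11....22..33..
After op 5 (insert('d')): buffer="rzddwaxjzddsbzddawd" (len 19), cursors c1@3 c2@10 c3@15 c4@19, authorship .111....222..333..4
After op 6 (move_left): buffer="rzddwaxjzddsbzddawd" (len 19), cursors c1@2 c2@9 c3@14 c4@18, authorship .111....222..333..4
After op 7 (move_left): buffer="rzddwaxjzddsbzddawd" (len 19), cursors c1@1 c2@8 c3@13 c4@17, authorship .111....222..333..4
After op 8 (insert('u')): buffer="ruzddwaxjuzddsbuzddauwd" (len 23), cursors c1@2 c2@10 c3@16 c4@21, authorship .1111....2222..3333.4.4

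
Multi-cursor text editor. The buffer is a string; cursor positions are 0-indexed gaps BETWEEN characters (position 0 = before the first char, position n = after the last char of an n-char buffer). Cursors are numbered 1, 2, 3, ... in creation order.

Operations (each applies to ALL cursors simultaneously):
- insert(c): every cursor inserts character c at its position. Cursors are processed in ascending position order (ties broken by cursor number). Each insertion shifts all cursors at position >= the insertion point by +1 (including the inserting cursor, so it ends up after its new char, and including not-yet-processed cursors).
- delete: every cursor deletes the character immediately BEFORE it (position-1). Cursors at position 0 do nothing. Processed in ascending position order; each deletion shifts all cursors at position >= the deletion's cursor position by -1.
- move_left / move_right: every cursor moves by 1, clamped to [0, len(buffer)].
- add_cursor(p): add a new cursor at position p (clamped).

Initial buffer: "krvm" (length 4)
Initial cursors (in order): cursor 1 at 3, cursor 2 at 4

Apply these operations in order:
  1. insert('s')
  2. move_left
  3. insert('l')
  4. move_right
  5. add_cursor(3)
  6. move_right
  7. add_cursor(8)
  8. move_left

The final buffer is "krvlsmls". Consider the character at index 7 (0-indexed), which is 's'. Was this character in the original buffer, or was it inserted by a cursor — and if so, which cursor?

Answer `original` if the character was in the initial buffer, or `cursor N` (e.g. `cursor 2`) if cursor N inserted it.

After op 1 (insert('s')): buffer="krvsms" (len 6), cursors c1@4 c2@6, authorship ...1.2
After op 2 (move_left): buffer="krvsms" (len 6), cursors c1@3 c2@5, authorship ...1.2
After op 3 (insert('l')): buffer="krvlsmls" (len 8), cursors c1@4 c2@7, authorship ...11.22
After op 4 (move_right): buffer="krvlsmls" (len 8), cursors c1@5 c2@8, authorship ...11.22
After op 5 (add_cursor(3)): buffer="krvlsmls" (len 8), cursors c3@3 c1@5 c2@8, authorship ...11.22
After op 6 (move_right): buffer="krvlsmls" (len 8), cursors c3@4 c1@6 c2@8, authorship ...11.22
After op 7 (add_cursor(8)): buffer="krvlsmls" (len 8), cursors c3@4 c1@6 c2@8 c4@8, authorship ...11.22
After op 8 (move_left): buffer="krvlsmls" (len 8), cursors c3@3 c1@5 c2@7 c4@7, authorship ...11.22
Authorship (.=original, N=cursor N): . . . 1 1 . 2 2
Index 7: author = 2

Answer: cursor 2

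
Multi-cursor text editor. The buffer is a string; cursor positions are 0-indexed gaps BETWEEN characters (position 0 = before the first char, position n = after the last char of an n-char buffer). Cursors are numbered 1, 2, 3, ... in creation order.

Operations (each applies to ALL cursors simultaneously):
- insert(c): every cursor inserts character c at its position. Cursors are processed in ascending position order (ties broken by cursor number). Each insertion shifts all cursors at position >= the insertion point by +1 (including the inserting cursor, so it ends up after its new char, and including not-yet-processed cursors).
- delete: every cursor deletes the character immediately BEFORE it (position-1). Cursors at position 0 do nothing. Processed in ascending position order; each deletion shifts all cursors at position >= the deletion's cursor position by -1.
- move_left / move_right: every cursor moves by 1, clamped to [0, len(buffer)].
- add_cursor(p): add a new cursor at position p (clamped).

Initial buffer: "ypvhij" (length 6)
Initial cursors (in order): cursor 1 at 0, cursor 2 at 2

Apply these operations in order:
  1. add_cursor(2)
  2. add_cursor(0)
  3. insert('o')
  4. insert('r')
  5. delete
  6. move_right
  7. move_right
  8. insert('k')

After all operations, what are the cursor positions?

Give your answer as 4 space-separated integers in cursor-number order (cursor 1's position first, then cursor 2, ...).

Answer: 6 12 12 6

Derivation:
After op 1 (add_cursor(2)): buffer="ypvhij" (len 6), cursors c1@0 c2@2 c3@2, authorship ......
After op 2 (add_cursor(0)): buffer="ypvhij" (len 6), cursors c1@0 c4@0 c2@2 c3@2, authorship ......
After op 3 (insert('o')): buffer="ooypoovhij" (len 10), cursors c1@2 c4@2 c2@6 c3@6, authorship 14..23....
After op 4 (insert('r')): buffer="oorrypoorrvhij" (len 14), cursors c1@4 c4@4 c2@10 c3@10, authorship 1414..2323....
After op 5 (delete): buffer="ooypoovhij" (len 10), cursors c1@2 c4@2 c2@6 c3@6, authorship 14..23....
After op 6 (move_right): buffer="ooypoovhij" (len 10), cursors c1@3 c4@3 c2@7 c3@7, authorship 14..23....
After op 7 (move_right): buffer="ooypoovhij" (len 10), cursors c1@4 c4@4 c2@8 c3@8, authorship 14..23....
After op 8 (insert('k')): buffer="ooypkkoovhkkij" (len 14), cursors c1@6 c4@6 c2@12 c3@12, authorship 14..1423..23..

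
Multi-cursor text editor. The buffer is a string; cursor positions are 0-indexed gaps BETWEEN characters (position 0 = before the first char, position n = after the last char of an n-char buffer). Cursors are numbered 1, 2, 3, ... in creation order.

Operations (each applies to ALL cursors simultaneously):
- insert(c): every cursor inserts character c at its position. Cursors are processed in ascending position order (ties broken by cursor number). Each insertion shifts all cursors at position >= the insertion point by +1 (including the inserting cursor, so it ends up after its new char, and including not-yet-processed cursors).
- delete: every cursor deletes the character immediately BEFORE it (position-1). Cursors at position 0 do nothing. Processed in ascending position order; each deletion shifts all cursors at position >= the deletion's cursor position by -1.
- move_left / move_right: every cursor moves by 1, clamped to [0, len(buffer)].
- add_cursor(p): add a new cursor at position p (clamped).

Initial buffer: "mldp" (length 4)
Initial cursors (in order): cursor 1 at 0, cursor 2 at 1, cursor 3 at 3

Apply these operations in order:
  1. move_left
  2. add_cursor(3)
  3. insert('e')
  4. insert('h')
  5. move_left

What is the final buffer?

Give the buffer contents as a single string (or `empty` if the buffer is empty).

Answer: eehhmlehdehp

Derivation:
After op 1 (move_left): buffer="mldp" (len 4), cursors c1@0 c2@0 c3@2, authorship ....
After op 2 (add_cursor(3)): buffer="mldp" (len 4), cursors c1@0 c2@0 c3@2 c4@3, authorship ....
After op 3 (insert('e')): buffer="eemledep" (len 8), cursors c1@2 c2@2 c3@5 c4@7, authorship 12..3.4.
After op 4 (insert('h')): buffer="eehhmlehdehp" (len 12), cursors c1@4 c2@4 c3@8 c4@11, authorship 1212..33.44.
After op 5 (move_left): buffer="eehhmlehdehp" (len 12), cursors c1@3 c2@3 c3@7 c4@10, authorship 1212..33.44.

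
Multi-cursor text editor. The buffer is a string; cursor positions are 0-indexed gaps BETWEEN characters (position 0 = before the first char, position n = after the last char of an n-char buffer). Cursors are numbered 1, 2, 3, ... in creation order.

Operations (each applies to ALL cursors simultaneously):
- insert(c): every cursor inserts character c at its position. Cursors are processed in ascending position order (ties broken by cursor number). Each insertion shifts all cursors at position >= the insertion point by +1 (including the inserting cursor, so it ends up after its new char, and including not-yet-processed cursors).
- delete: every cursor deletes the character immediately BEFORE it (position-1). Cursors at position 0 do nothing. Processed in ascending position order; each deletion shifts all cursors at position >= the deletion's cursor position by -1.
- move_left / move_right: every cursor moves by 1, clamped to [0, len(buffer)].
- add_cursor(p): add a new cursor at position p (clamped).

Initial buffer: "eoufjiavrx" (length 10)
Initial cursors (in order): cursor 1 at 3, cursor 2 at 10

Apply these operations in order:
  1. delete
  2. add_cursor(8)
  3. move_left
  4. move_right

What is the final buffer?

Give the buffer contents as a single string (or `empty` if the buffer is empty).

After op 1 (delete): buffer="eofjiavr" (len 8), cursors c1@2 c2@8, authorship ........
After op 2 (add_cursor(8)): buffer="eofjiavr" (len 8), cursors c1@2 c2@8 c3@8, authorship ........
After op 3 (move_left): buffer="eofjiavr" (len 8), cursors c1@1 c2@7 c3@7, authorship ........
After op 4 (move_right): buffer="eofjiavr" (len 8), cursors c1@2 c2@8 c3@8, authorship ........

Answer: eofjiavr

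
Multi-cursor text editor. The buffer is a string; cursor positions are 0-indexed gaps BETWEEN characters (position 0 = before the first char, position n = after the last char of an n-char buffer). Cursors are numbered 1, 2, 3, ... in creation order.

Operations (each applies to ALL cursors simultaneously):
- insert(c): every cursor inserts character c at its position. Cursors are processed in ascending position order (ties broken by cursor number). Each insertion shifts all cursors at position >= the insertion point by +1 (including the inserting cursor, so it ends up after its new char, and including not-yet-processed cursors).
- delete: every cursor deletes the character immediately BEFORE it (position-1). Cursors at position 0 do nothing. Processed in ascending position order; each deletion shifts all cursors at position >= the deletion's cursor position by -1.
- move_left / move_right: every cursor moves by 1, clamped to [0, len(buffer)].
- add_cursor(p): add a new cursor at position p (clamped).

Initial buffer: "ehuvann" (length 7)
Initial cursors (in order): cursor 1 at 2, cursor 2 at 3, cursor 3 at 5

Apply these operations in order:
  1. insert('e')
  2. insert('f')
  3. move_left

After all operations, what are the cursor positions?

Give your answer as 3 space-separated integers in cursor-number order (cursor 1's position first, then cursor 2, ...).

Answer: 3 6 10

Derivation:
After op 1 (insert('e')): buffer="eheuevaenn" (len 10), cursors c1@3 c2@5 c3@8, authorship ..1.2..3..
After op 2 (insert('f')): buffer="ehefuefvaefnn" (len 13), cursors c1@4 c2@7 c3@11, authorship ..11.22..33..
After op 3 (move_left): buffer="ehefuefvaefnn" (len 13), cursors c1@3 c2@6 c3@10, authorship ..11.22..33..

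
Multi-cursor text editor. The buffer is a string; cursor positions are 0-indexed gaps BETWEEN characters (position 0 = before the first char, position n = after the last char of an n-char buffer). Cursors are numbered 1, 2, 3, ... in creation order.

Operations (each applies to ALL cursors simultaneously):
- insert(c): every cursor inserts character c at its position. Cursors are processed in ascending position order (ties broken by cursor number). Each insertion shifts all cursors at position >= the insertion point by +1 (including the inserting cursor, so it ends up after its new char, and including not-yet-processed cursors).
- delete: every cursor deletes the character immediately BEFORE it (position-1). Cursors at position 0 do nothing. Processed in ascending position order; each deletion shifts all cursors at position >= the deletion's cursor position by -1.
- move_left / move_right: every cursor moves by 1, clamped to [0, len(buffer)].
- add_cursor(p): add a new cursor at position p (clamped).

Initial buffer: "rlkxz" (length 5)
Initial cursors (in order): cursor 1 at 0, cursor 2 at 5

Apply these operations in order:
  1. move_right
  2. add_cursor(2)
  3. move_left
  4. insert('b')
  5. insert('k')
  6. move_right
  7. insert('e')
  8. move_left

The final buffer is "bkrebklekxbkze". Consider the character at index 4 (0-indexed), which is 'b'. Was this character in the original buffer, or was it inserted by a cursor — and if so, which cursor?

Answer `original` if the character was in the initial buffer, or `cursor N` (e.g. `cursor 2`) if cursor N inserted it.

Answer: cursor 3

Derivation:
After op 1 (move_right): buffer="rlkxz" (len 5), cursors c1@1 c2@5, authorship .....
After op 2 (add_cursor(2)): buffer="rlkxz" (len 5), cursors c1@1 c3@2 c2@5, authorship .....
After op 3 (move_left): buffer="rlkxz" (len 5), cursors c1@0 c3@1 c2@4, authorship .....
After op 4 (insert('b')): buffer="brblkxbz" (len 8), cursors c1@1 c3@3 c2@7, authorship 1.3...2.
After op 5 (insert('k')): buffer="bkrbklkxbkz" (len 11), cursors c1@2 c3@5 c2@10, authorship 11.33...22.
After op 6 (move_right): buffer="bkrbklkxbkz" (len 11), cursors c1@3 c3@6 c2@11, authorship 11.33...22.
After op 7 (insert('e')): buffer="bkrebklekxbkze" (len 14), cursors c1@4 c3@8 c2@14, authorship 11.133.3..22.2
After op 8 (move_left): buffer="bkrebklekxbkze" (len 14), cursors c1@3 c3@7 c2@13, authorship 11.133.3..22.2
Authorship (.=original, N=cursor N): 1 1 . 1 3 3 . 3 . . 2 2 . 2
Index 4: author = 3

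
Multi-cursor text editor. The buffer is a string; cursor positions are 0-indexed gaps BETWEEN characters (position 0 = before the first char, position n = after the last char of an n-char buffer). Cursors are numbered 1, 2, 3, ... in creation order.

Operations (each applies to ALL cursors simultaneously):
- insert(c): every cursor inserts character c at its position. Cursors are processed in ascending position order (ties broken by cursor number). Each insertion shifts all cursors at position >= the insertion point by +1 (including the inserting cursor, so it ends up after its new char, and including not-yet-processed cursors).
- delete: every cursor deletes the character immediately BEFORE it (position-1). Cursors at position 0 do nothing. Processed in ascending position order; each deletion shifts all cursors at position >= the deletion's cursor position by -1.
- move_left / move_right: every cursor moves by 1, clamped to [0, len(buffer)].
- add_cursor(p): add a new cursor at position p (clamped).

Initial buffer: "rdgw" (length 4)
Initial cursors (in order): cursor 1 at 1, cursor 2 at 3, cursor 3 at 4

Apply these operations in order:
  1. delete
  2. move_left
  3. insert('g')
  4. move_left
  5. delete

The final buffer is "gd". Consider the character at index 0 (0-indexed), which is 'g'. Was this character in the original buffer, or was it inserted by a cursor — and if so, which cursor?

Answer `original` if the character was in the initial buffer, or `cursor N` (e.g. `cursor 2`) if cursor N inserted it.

After op 1 (delete): buffer="d" (len 1), cursors c1@0 c2@1 c3@1, authorship .
After op 2 (move_left): buffer="d" (len 1), cursors c1@0 c2@0 c3@0, authorship .
After op 3 (insert('g')): buffer="gggd" (len 4), cursors c1@3 c2@3 c3@3, authorship 123.
After op 4 (move_left): buffer="gggd" (len 4), cursors c1@2 c2@2 c3@2, authorship 123.
After op 5 (delete): buffer="gd" (len 2), cursors c1@0 c2@0 c3@0, authorship 3.
Authorship (.=original, N=cursor N): 3 .
Index 0: author = 3

Answer: cursor 3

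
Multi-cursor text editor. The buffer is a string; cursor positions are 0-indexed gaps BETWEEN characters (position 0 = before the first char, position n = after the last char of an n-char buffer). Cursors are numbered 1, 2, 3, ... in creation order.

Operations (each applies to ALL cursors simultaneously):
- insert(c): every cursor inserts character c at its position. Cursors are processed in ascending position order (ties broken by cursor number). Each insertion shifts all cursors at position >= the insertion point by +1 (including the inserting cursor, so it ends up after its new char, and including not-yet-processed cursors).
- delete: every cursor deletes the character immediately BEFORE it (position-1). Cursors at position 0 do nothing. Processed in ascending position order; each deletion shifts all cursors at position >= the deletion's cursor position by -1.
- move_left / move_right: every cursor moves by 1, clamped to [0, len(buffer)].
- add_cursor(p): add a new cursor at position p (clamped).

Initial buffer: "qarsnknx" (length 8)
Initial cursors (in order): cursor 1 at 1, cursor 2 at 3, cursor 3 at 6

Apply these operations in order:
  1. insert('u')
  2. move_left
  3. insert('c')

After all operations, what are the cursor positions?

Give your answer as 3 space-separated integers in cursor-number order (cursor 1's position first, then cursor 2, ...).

Answer: 2 6 11

Derivation:
After op 1 (insert('u')): buffer="quarusnkunx" (len 11), cursors c1@2 c2@5 c3@9, authorship .1..2...3..
After op 2 (move_left): buffer="quarusnkunx" (len 11), cursors c1@1 c2@4 c3@8, authorship .1..2...3..
After op 3 (insert('c')): buffer="qcuarcusnkcunx" (len 14), cursors c1@2 c2@6 c3@11, authorship .11..22...33..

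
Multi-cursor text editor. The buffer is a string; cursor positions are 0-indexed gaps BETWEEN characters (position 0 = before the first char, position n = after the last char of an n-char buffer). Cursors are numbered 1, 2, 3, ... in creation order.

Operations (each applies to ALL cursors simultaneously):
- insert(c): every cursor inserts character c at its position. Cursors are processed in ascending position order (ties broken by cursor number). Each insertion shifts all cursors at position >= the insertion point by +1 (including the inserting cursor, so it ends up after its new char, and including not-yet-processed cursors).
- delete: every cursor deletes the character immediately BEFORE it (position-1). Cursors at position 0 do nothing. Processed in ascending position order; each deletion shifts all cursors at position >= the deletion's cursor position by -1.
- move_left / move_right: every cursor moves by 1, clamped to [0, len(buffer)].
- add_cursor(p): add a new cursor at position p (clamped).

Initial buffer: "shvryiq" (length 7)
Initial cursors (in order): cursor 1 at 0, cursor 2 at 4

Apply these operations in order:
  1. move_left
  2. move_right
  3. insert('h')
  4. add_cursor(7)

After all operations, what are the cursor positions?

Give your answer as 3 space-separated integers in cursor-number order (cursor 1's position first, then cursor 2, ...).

After op 1 (move_left): buffer="shvryiq" (len 7), cursors c1@0 c2@3, authorship .......
After op 2 (move_right): buffer="shvryiq" (len 7), cursors c1@1 c2@4, authorship .......
After op 3 (insert('h')): buffer="shhvrhyiq" (len 9), cursors c1@2 c2@6, authorship .1...2...
After op 4 (add_cursor(7)): buffer="shhvrhyiq" (len 9), cursors c1@2 c2@6 c3@7, authorship .1...2...

Answer: 2 6 7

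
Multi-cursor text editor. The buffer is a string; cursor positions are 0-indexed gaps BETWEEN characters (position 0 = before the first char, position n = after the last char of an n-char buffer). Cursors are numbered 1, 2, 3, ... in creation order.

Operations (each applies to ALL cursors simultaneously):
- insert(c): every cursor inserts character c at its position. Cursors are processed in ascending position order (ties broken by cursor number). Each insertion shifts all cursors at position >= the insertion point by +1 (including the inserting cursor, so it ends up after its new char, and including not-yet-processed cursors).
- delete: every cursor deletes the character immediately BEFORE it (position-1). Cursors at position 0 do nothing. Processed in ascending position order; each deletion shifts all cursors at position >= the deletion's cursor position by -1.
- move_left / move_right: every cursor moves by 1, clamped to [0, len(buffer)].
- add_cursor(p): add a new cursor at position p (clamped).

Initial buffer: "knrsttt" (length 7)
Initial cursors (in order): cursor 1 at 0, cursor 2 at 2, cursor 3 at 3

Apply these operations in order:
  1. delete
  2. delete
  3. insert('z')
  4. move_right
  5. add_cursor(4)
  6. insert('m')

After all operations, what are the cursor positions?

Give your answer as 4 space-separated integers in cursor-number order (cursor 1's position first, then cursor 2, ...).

Answer: 8 8 8 8

Derivation:
After op 1 (delete): buffer="ksttt" (len 5), cursors c1@0 c2@1 c3@1, authorship .....
After op 2 (delete): buffer="sttt" (len 4), cursors c1@0 c2@0 c3@0, authorship ....
After op 3 (insert('z')): buffer="zzzsttt" (len 7), cursors c1@3 c2@3 c3@3, authorship 123....
After op 4 (move_right): buffer="zzzsttt" (len 7), cursors c1@4 c2@4 c3@4, authorship 123....
After op 5 (add_cursor(4)): buffer="zzzsttt" (len 7), cursors c1@4 c2@4 c3@4 c4@4, authorship 123....
After op 6 (insert('m')): buffer="zzzsmmmmttt" (len 11), cursors c1@8 c2@8 c3@8 c4@8, authorship 123.1234...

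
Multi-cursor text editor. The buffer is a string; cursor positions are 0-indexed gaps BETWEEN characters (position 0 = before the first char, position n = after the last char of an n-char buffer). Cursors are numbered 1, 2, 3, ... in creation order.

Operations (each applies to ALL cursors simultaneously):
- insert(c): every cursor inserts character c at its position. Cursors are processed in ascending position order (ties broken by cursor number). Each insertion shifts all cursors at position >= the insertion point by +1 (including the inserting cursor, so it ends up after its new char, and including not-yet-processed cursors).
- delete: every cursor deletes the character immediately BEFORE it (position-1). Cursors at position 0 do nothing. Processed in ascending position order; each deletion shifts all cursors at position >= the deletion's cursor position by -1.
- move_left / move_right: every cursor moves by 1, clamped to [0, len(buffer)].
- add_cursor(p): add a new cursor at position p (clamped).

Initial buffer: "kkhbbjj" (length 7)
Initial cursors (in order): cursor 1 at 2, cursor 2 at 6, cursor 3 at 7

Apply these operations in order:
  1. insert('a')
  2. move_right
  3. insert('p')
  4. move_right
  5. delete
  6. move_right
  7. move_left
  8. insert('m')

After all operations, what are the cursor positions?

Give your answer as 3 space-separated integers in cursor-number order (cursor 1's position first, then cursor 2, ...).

Answer: 6 12 12

Derivation:
After op 1 (insert('a')): buffer="kkahbbjaja" (len 10), cursors c1@3 c2@8 c3@10, authorship ..1....2.3
After op 2 (move_right): buffer="kkahbbjaja" (len 10), cursors c1@4 c2@9 c3@10, authorship ..1....2.3
After op 3 (insert('p')): buffer="kkahpbbjajpap" (len 13), cursors c1@5 c2@11 c3@13, authorship ..1.1...2.233
After op 4 (move_right): buffer="kkahpbbjajpap" (len 13), cursors c1@6 c2@12 c3@13, authorship ..1.1...2.233
After op 5 (delete): buffer="kkahpbjajp" (len 10), cursors c1@5 c2@10 c3@10, authorship ..1.1..2.2
After op 6 (move_right): buffer="kkahpbjajp" (len 10), cursors c1@6 c2@10 c3@10, authorship ..1.1..2.2
After op 7 (move_left): buffer="kkahpbjajp" (len 10), cursors c1@5 c2@9 c3@9, authorship ..1.1..2.2
After op 8 (insert('m')): buffer="kkahpmbjajmmp" (len 13), cursors c1@6 c2@12 c3@12, authorship ..1.11..2.232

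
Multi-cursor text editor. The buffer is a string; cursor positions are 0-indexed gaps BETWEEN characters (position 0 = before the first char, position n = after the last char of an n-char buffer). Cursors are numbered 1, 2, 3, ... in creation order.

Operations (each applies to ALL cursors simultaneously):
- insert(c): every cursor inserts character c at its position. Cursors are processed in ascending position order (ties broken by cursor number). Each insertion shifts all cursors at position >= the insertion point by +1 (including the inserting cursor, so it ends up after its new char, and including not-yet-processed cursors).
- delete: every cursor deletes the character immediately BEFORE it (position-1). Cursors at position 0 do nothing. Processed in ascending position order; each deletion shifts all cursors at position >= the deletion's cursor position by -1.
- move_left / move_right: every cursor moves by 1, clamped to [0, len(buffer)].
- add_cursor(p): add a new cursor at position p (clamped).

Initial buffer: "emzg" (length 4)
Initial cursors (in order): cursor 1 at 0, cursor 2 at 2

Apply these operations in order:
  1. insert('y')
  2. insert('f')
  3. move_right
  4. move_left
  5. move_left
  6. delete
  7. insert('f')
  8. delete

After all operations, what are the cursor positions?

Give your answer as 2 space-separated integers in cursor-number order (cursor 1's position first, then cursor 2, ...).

After op 1 (insert('y')): buffer="yemyzg" (len 6), cursors c1@1 c2@4, authorship 1..2..
After op 2 (insert('f')): buffer="yfemyfzg" (len 8), cursors c1@2 c2@6, authorship 11..22..
After op 3 (move_right): buffer="yfemyfzg" (len 8), cursors c1@3 c2@7, authorship 11..22..
After op 4 (move_left): buffer="yfemyfzg" (len 8), cursors c1@2 c2@6, authorship 11..22..
After op 5 (move_left): buffer="yfemyfzg" (len 8), cursors c1@1 c2@5, authorship 11..22..
After op 6 (delete): buffer="femfzg" (len 6), cursors c1@0 c2@3, authorship 1..2..
After op 7 (insert('f')): buffer="ffemffzg" (len 8), cursors c1@1 c2@5, authorship 11..22..
After op 8 (delete): buffer="femfzg" (len 6), cursors c1@0 c2@3, authorship 1..2..

Answer: 0 3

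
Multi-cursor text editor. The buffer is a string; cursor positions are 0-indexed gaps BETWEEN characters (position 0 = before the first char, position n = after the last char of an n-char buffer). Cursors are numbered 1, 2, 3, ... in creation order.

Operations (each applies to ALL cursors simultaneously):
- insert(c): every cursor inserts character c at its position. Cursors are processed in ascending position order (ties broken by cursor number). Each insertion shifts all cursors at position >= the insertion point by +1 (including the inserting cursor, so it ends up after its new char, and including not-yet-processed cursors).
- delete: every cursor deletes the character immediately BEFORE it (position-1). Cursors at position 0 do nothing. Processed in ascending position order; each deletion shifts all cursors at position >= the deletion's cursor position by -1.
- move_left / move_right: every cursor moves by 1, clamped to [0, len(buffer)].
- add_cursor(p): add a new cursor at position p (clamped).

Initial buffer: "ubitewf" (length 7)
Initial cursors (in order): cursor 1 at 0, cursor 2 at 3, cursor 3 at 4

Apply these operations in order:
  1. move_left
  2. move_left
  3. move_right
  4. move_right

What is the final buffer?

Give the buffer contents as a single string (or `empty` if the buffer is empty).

After op 1 (move_left): buffer="ubitewf" (len 7), cursors c1@0 c2@2 c3@3, authorship .......
After op 2 (move_left): buffer="ubitewf" (len 7), cursors c1@0 c2@1 c3@2, authorship .......
After op 3 (move_right): buffer="ubitewf" (len 7), cursors c1@1 c2@2 c3@3, authorship .......
After op 4 (move_right): buffer="ubitewf" (len 7), cursors c1@2 c2@3 c3@4, authorship .......

Answer: ubitewf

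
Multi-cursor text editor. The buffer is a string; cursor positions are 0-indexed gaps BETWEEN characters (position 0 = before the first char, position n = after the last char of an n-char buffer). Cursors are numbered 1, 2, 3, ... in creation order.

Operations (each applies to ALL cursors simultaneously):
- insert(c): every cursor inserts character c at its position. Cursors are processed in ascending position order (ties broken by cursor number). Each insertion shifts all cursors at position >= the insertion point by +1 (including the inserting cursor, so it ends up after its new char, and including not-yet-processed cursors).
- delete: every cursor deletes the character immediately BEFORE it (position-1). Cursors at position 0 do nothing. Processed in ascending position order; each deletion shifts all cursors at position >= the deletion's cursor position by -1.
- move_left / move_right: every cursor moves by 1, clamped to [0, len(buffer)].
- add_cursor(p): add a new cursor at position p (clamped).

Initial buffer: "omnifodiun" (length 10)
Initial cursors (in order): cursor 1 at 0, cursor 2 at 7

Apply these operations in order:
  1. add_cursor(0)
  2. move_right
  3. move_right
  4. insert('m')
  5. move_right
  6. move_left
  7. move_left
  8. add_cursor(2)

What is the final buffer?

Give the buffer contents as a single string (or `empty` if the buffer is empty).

Answer: ommmnifodiumn

Derivation:
After op 1 (add_cursor(0)): buffer="omnifodiun" (len 10), cursors c1@0 c3@0 c2@7, authorship ..........
After op 2 (move_right): buffer="omnifodiun" (len 10), cursors c1@1 c3@1 c2@8, authorship ..........
After op 3 (move_right): buffer="omnifodiun" (len 10), cursors c1@2 c3@2 c2@9, authorship ..........
After op 4 (insert('m')): buffer="ommmnifodiumn" (len 13), cursors c1@4 c3@4 c2@12, authorship ..13.......2.
After op 5 (move_right): buffer="ommmnifodiumn" (len 13), cursors c1@5 c3@5 c2@13, authorship ..13.......2.
After op 6 (move_left): buffer="ommmnifodiumn" (len 13), cursors c1@4 c3@4 c2@12, authorship ..13.......2.
After op 7 (move_left): buffer="ommmnifodiumn" (len 13), cursors c1@3 c3@3 c2@11, authorship ..13.......2.
After op 8 (add_cursor(2)): buffer="ommmnifodiumn" (len 13), cursors c4@2 c1@3 c3@3 c2@11, authorship ..13.......2.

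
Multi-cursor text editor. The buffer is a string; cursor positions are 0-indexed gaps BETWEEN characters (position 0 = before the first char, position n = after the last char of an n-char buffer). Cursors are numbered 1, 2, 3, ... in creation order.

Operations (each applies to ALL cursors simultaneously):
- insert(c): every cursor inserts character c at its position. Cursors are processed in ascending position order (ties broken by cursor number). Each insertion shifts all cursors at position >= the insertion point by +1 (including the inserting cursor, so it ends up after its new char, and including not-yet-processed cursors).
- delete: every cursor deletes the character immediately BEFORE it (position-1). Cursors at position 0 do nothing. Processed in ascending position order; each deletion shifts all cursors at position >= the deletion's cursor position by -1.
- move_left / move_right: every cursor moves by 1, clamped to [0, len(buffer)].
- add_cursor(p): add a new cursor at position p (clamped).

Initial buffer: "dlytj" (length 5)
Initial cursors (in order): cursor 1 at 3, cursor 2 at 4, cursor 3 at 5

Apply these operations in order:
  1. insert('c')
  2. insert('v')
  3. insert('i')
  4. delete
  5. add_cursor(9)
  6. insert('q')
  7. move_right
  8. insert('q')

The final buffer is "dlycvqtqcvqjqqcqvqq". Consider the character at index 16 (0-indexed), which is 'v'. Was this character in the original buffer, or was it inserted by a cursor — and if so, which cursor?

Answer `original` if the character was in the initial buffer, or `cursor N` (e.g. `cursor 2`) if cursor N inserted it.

After op 1 (insert('c')): buffer="dlyctcjc" (len 8), cursors c1@4 c2@6 c3@8, authorship ...1.2.3
After op 2 (insert('v')): buffer="dlycvtcvjcv" (len 11), cursors c1@5 c2@8 c3@11, authorship ...11.22.33
After op 3 (insert('i')): buffer="dlycvitcvijcvi" (len 14), cursors c1@6 c2@10 c3@14, authorship ...111.222.333
After op 4 (delete): buffer="dlycvtcvjcv" (len 11), cursors c1@5 c2@8 c3@11, authorship ...11.22.33
After op 5 (add_cursor(9)): buffer="dlycvtcvjcv" (len 11), cursors c1@5 c2@8 c4@9 c3@11, authorship ...11.22.33
After op 6 (insert('q')): buffer="dlycvqtcvqjqcvq" (len 15), cursors c1@6 c2@10 c4@12 c3@15, authorship ...111.222.4333
After op 7 (move_right): buffer="dlycvqtcvqjqcvq" (len 15), cursors c1@7 c2@11 c4@13 c3@15, authorship ...111.222.4333
After op 8 (insert('q')): buffer="dlycvqtqcvqjqqcqvqq" (len 19), cursors c1@8 c2@13 c4@16 c3@19, authorship ...111.1222.2434333
Authorship (.=original, N=cursor N): . . . 1 1 1 . 1 2 2 2 . 2 4 3 4 3 3 3
Index 16: author = 3

Answer: cursor 3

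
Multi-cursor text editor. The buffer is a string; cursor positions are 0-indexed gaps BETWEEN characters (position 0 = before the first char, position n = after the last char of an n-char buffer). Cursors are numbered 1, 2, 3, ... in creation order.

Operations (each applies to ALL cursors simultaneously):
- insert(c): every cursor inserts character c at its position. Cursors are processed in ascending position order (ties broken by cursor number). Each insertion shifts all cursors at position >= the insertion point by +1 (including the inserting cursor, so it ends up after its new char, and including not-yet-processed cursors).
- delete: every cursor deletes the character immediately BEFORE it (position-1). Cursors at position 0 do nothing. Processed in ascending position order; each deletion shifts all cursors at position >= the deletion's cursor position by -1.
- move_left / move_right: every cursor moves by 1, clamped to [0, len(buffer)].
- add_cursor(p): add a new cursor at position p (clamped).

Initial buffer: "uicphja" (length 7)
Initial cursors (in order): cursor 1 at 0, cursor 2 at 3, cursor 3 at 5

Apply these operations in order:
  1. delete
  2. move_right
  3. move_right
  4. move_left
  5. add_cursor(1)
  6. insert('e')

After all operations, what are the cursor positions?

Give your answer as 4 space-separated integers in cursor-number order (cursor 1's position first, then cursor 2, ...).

Answer: 3 6 8 3

Derivation:
After op 1 (delete): buffer="uipja" (len 5), cursors c1@0 c2@2 c3@3, authorship .....
After op 2 (move_right): buffer="uipja" (len 5), cursors c1@1 c2@3 c3@4, authorship .....
After op 3 (move_right): buffer="uipja" (len 5), cursors c1@2 c2@4 c3@5, authorship .....
After op 4 (move_left): buffer="uipja" (len 5), cursors c1@1 c2@3 c3@4, authorship .....
After op 5 (add_cursor(1)): buffer="uipja" (len 5), cursors c1@1 c4@1 c2@3 c3@4, authorship .....
After op 6 (insert('e')): buffer="ueeipejea" (len 9), cursors c1@3 c4@3 c2@6 c3@8, authorship .14..2.3.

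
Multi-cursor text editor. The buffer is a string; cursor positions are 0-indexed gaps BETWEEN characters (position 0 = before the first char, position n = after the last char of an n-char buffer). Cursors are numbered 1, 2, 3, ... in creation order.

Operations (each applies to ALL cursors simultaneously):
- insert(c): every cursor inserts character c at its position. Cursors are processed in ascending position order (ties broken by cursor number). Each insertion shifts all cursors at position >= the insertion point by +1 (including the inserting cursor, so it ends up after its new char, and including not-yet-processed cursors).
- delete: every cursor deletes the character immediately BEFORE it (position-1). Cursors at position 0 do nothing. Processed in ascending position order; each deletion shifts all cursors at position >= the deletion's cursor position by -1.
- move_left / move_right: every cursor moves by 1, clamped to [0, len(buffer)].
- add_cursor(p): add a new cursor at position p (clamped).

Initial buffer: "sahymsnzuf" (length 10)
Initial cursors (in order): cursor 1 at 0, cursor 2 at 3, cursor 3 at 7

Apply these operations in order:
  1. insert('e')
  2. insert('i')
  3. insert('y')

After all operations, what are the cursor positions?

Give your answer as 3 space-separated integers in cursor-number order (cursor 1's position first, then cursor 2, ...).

Answer: 3 9 16

Derivation:
After op 1 (insert('e')): buffer="esaheymsnezuf" (len 13), cursors c1@1 c2@5 c3@10, authorship 1...2....3...
After op 2 (insert('i')): buffer="eisaheiymsneizuf" (len 16), cursors c1@2 c2@7 c3@13, authorship 11...22....33...
After op 3 (insert('y')): buffer="eiysaheiyymsneiyzuf" (len 19), cursors c1@3 c2@9 c3@16, authorship 111...222....333...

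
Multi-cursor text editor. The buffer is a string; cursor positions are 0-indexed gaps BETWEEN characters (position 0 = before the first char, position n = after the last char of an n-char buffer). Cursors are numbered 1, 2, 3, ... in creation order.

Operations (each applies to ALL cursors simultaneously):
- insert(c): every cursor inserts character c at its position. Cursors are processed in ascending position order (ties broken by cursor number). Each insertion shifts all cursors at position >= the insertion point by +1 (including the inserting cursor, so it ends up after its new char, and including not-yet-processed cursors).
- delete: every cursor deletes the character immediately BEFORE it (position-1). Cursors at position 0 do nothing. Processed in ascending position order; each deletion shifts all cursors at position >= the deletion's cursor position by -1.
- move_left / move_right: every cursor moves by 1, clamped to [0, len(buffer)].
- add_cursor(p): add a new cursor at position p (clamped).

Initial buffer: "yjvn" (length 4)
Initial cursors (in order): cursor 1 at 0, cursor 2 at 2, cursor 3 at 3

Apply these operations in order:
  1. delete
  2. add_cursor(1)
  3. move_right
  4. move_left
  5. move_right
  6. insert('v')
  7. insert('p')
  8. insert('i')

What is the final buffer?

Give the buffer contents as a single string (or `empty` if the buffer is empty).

Answer: yvpinvvvpppiii

Derivation:
After op 1 (delete): buffer="yn" (len 2), cursors c1@0 c2@1 c3@1, authorship ..
After op 2 (add_cursor(1)): buffer="yn" (len 2), cursors c1@0 c2@1 c3@1 c4@1, authorship ..
After op 3 (move_right): buffer="yn" (len 2), cursors c1@1 c2@2 c3@2 c4@2, authorship ..
After op 4 (move_left): buffer="yn" (len 2), cursors c1@0 c2@1 c3@1 c4@1, authorship ..
After op 5 (move_right): buffer="yn" (len 2), cursors c1@1 c2@2 c3@2 c4@2, authorship ..
After op 6 (insert('v')): buffer="yvnvvv" (len 6), cursors c1@2 c2@6 c3@6 c4@6, authorship .1.234
After op 7 (insert('p')): buffer="yvpnvvvppp" (len 10), cursors c1@3 c2@10 c3@10 c4@10, authorship .11.234234
After op 8 (insert('i')): buffer="yvpinvvvpppiii" (len 14), cursors c1@4 c2@14 c3@14 c4@14, authorship .111.234234234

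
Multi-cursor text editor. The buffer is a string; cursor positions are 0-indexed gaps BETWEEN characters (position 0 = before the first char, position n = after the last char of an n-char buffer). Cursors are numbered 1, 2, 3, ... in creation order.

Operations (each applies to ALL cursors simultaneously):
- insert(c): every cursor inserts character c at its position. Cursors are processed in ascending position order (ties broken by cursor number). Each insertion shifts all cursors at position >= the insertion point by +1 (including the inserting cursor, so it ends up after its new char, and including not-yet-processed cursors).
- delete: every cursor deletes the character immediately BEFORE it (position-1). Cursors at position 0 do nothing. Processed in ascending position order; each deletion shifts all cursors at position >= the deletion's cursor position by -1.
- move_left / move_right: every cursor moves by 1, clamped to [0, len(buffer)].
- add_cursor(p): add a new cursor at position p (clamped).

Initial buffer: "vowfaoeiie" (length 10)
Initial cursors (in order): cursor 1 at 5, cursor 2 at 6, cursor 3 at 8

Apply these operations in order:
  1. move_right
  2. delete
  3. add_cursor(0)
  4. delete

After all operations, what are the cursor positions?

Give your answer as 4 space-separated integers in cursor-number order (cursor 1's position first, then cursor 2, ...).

Answer: 3 3 3 0

Derivation:
After op 1 (move_right): buffer="vowfaoeiie" (len 10), cursors c1@6 c2@7 c3@9, authorship ..........
After op 2 (delete): buffer="vowfaie" (len 7), cursors c1@5 c2@5 c3@6, authorship .......
After op 3 (add_cursor(0)): buffer="vowfaie" (len 7), cursors c4@0 c1@5 c2@5 c3@6, authorship .......
After op 4 (delete): buffer="vowe" (len 4), cursors c4@0 c1@3 c2@3 c3@3, authorship ....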